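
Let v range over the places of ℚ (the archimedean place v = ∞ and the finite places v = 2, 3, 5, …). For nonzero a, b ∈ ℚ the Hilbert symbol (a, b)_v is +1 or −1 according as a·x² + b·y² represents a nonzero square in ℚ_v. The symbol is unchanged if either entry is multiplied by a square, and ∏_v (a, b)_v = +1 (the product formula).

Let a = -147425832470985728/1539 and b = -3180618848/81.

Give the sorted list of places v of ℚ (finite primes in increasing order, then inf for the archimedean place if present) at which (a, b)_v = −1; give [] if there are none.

Mod squares: a ≡ -437, b ≡ -375782. Check v ∈ {∞, 2, 3, 11, 19, 23, 29, 31}.
v=2: v_2(a)=10, v_2(b)=5; units ≡ 3, 5 (mod 8); ε·ε+αω+βω = 1·0+10·1+5·1 ≡ 1  ⇒  (a,b)_2 = -1.
v=∞: -437 < 0 and -375782 < 0  ⇒  (a,b)_∞ = -1.
v=3: a=3^-4·(≡1), b=3^-4·(≡1) mod 3; (1|3)=+1, (1|3)=+1; (−1)^{-4·-4·1}·(+1)^-4·(+1)^-4 = +1.
v=23: a=23^3·(≡13), b=23^2·(≡20) mod 23; (13|23)=+1, (20|23)=-1; (−1)^{3·2·11}·(+1)^2·(-1)^3 = -1.
v=29: a=29^2·(≡21), b=29^1·(≡13) mod 29; (21|29)=-1, (13|29)=+1; (−1)^{2·1·14}·(-1)^1·(+1)^2 = -1.
v=31: a=31^2·(≡4), b=31^1·(≡13) mod 31; (4|31)=+1, (13|31)=-1; (−1)^{2·1·15}·(+1)^1·(-1)^2 = +1.
v=19: a=19^-1·(≡3), b=19^1·(≡17) mod 19; (3|19)=-1, (17|19)=+1; (−1)^{-1·1·9}·(-1)^1·(+1)^-1 = +1.
v=11: a=11^4·(≡9), b=11^1·(≡5) mod 11; (9|11)=+1, (5|11)=+1; (−1)^{4·1·5}·(+1)^1·(+1)^4 = +1.
|Ram(-437, -375782)| = 4, even; anisotropic at {2, 23, 29, ∞}.

[2, 23, 29, inf]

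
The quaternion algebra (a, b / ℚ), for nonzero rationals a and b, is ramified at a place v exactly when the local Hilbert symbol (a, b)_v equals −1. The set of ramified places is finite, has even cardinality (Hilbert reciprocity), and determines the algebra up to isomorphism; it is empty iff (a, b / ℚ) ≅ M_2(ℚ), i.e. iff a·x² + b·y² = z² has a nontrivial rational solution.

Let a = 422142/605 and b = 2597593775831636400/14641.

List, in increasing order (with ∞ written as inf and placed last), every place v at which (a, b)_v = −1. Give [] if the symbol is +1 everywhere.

(a, b) ≡ (3990, 88179) mod (ℚ^×)²; places V = {2, 3, 5, 7, 11, 13, 17, 19, 23, ∞}.
(a,b)_19: α=1, u≡4; β=3, v≡1 (mod 19); (4|19)=+1, (1|19)=+1; sign (−1)^1·+1^3·+1^1 = -1.
(a,b)_5: α=-1, u≡2; β=2, v≡1 (mod 5); (2|5)=-1, (1|5)=+1; sign (−1)^0·-1^2·+1^-1 = +1.
(a,b)_11: α=-2, u≡10; β=-4, v≡5 (mod 11); (10|11)=-1, (5|11)=+1; sign (−1)^0·-1^-4·+1^-2 = +1.
(a,b)_2: α=1, β=4; u≡3, v≡3 (mod 8); ε(u)ε(v)=1·1, αω(v)=1·1, βω(u)=4·1; sum ≡ 0  ⇒  +1.
(a,b)_3: α=1, u≡1; β=7, v≡2 (mod 3); (1|3)=+1, (2|3)=-1; sign (−1)^1·+1^7·-1^1 = +1.
(a,b)_13: α=0, u≡12; β=1, v≡12 (mod 13); (12|13)=+1, (12|13)=+1; sign (−1)^0·+1^1·+1^0 = +1.
(a,b)_17: α=0, u≡10; β=1, v≡9 (mod 17); (10|17)=-1, (9|17)=+1; sign (−1)^0·-1^1·+1^0 = -1.
(a,b)_23: α=2, u≡22; β=4, v≡15 (mod 23); (22|23)=-1, (15|23)=-1; sign (−1)^0·-1^4·-1^2 = +1.
(a,b)_7: α=1, u≡5; β=1, v≡1 (mod 7); (5|7)=-1, (1|7)=+1; sign (−1)^1·-1^1·+1^1 = +1.
(a,b)_∞: sgn(3990)=+, sgn(88179)=+, so +1.
(3990, 88179 / ℚ) ramifies at {17, 19}: a division algebra.

[17, 19]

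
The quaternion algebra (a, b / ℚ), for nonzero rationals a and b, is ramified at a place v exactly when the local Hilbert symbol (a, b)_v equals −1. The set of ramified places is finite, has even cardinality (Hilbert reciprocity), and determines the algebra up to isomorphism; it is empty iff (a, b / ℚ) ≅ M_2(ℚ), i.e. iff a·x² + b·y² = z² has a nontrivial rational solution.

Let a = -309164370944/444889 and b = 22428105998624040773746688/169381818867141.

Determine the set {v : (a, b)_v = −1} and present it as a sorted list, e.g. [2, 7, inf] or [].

(a, b) ≡ (-11, 4278) mod (ℚ^×)²; places V = {2, 3, 7, 11, 13, 23, 29, 31, ∞}.
(a,b)_23: α=-2, u≡8; β=-3, v≡3 (mod 23); (8|23)=+1, (3|23)=+1; sign (−1)^0·+1^-3·+1^-2 = +1.
(a,b)_∞: sgn(-11)=−, sgn(4278)=+, so +1.
(a,b)_13: α=4, u≡2; β=6, v≡9 (mod 13); (2|13)=-1, (9|13)=+1; sign (−1)^0·-1^6·+1^4 = +1.
(a,b)_7: α=0, u≡3; β=4, v≡1 (mod 7); (3|7)=-1, (1|7)=+1; sign (−1)^0·-1^4·+1^0 = +1.
(a,b)_29: α=-2, u≡15; β=-4, v≡17 (mod 29); (15|29)=-1, (17|29)=-1; sign (−1)^0·-1^-4·-1^-2 = +1.
(a,b)_2: α=10, β=29; u≡5, v≡3 (mod 8); ε(u)ε(v)=0·1, αω(v)=10·1, βω(u)=29·1; sum ≡ 1  ⇒  -1.
(a,b)_31: α=2, u≡25; β=3, v≡10 (mod 31); (25|31)=+1, (10|31)=+1; sign (−1)^0·+1^3·+1^2 = +1.
(a,b)_11: α=1, u≡7; β=2, v≡2 (mod 11); (7|11)=-1, (2|11)=-1; sign (−1)^0·-1^2·-1^1 = -1.
(a,b)_3: α=0, u≡1; β=-9, v≡1 (mod 3); (1|3)=+1, (1|3)=+1; sign (−1)^0·+1^-9·+1^0 = +1.
|Ram(-11, 4278)| = 2, even; anisotropic at {2, 11}.

[2, 11]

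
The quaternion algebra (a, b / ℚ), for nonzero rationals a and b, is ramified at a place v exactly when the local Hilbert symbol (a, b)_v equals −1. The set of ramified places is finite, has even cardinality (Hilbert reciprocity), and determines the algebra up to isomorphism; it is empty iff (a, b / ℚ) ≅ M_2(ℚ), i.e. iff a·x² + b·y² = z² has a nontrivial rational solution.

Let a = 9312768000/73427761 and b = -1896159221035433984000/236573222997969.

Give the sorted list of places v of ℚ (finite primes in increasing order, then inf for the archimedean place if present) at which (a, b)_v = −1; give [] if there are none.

[5, 47]

(a, b) ≡ (10105, -215) mod (ℚ^×)²; places V = {2, 3, 5, 7, 11, 13, 17, 19, 37, 41, 43, 47, ∞}.
(a,b)_43: α=1, u≡32; β=3, v≡16 (mod 43); (32|43)=-1, (16|43)=+1; sign (−1)^1·-1^3·+1^1 = +1.
(a,b)_13: α=0, u≡4; β=-2, v≡11 (mod 13); (4|13)=+1, (11|13)=-1; sign (−1)^0·+1^-2·-1^0 = +1.
(a,b)_11: α=-2, u≡2; β=-2, v≡9 (mod 11); (2|11)=-1, (9|11)=+1; sign (−1)^0·-1^-2·+1^-2 = +1.
(a,b)_∞: sgn(10105)=+, sgn(-215)=−, so +1.
(a,b)_5: α=3, u≡4; β=3, v≡2 (mod 5); (4|5)=+1, (2|5)=-1; sign (−1)^0·+1^3·-1^3 = -1.
(a,b)_37: α=0, u≡30; β=-2, v≡28 (mod 37); (30|37)=+1, (28|37)=+1; sign (−1)^0·+1^-2·+1^0 = +1.
(a,b)_2: α=12, β=20; u≡1, v≡1 (mod 8); ε(u)ε(v)=0·0, αω(v)=12·0, βω(u)=20·0; sum ≡ 0  ⇒  +1.
(a,b)_19: α=-2, u≡7; β=-2, v≡2 (mod 19); (7|19)=+1, (2|19)=-1; sign (−1)^0·+1^-2·-1^-2 = +1.
(a,b)_47: α=1, u≡1; β=2, v≡43 (mod 47); (1|47)=+1, (43|47)=-1; sign (−1)^0·+1^2·-1^1 = -1.
(a,b)_41: α=-2, u≡28; β=2, v≡10 (mod 41); (28|41)=-1, (10|41)=+1; sign (−1)^0·-1^2·+1^-2 = +1.
(a,b)_3: α=2, u≡1; β=-4, v≡1 (mod 3); (1|3)=+1, (1|3)=+1; sign (−1)^0·+1^-4·+1^2 = +1.
(a,b)_17: α=0, u≡6; β=-2, v≡3 (mod 17); (6|17)=-1, (3|17)=-1; sign (−1)^0·-1^-2·-1^0 = +1.
(a,b)_7: α=0, u≡4; β=2, v≡4 (mod 7); (4|7)=+1, (4|7)=+1; sign (−1)^0·+1^2·+1^0 = +1.
|Ram(10105, -215)| = 2, even; anisotropic at {5, 47}.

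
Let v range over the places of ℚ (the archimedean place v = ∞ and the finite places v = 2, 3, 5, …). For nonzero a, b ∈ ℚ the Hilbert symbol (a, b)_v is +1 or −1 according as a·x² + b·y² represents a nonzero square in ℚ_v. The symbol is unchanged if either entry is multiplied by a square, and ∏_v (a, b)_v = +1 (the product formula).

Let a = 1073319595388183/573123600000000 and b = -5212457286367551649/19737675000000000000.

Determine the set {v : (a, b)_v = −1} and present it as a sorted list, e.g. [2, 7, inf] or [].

Mod squares: a ≡ 143, b ≡ -3. Check v ∈ {∞, 2, 3, 5, 7, 11, 13, 19, 29, 43}.
v=5: a=5^-8·(≡3), b=5^-14·(≡3) mod 5; (3|5)=-1, (3|5)=-1; (−1)^{-8·-14·2}·(-1)^-14·(-1)^-8 = +1.
v=11: a=11^1·(≡7), b=11^2·(≡7) mod 11; (7|11)=-1, (7|11)=-1; (−1)^{1·2·5}·(-1)^2·(-1)^1 = -1.
v=29: a=29^2·(≡14), b=29^0·(≡21) mod 29; (14|29)=-1, (21|29)=-1; (−1)^{2·0·14}·(-1)^0·(-1)^2 = +1.
v=∞: 143 > 0 and -3 < 0  ⇒  (a,b)_∞ = +1.
v=43: a=43^2·(≡41), b=43^2·(≡24) mod 43; (41|43)=+1, (24|43)=+1; (−1)^{2·2·21}·(+1)^2·(+1)^2 = +1.
v=7: a=7^-2·(≡5), b=7^0·(≡2) mod 7; (5|7)=-1, (2|7)=+1; (−1)^{-2·0·3}·(-1)^0·(+1)^-2 = +1.
v=2: v_2(a)=-10, v_2(b)=-12; units ≡ 7, 5 (mod 8); ε·ε+αω+βω = 1·0+-10·1+-12·0 ≡ 0  ⇒  (a,b)_2 = +1.
v=13: a=13^7·(≡5), b=13^12·(≡3) mod 13; (5|13)=-1, (3|13)=+1; (−1)^{7·12·6}·(-1)^12·(+1)^7 = +1.
v=3: a=3^-4·(≡2), b=3^-7·(≡2) mod 3; (2|3)=-1, (2|3)=-1; (−1)^{-4·-7·1}·(-1)^-7·(-1)^-4 = -1.
v=19: a=19^-2·(≡2), b=19^-2·(≡6) mod 19; (2|19)=-1, (6|19)=+1; (−1)^{-2·-2·9}·(-1)^-2·(+1)^-2 = +1.
(143, -3 / ℚ) ramifies at {3, 11}: a division algebra.

[3, 11]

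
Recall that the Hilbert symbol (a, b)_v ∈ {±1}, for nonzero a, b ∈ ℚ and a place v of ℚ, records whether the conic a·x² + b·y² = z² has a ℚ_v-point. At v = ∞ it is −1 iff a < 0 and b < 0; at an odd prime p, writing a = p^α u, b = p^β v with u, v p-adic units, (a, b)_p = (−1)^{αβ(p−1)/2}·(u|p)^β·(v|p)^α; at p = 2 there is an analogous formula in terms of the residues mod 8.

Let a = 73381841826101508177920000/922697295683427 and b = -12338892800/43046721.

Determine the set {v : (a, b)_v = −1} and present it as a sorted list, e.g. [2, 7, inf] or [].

[2, 31]

Mod squares: a ≡ 2139, b ≡ -713. Check v ∈ {∞, 2, 3, 5, 11, 13, 23, 31}.
v=3: a=3^-27·(≡2), b=3^-16·(≡1) mod 3; (2|3)=-1, (1|3)=+1; (−1)^{-27·-16·1}·(-1)^-16·(+1)^-27 = +1.
v=31: a=31^3·(≡7), b=31^1·(≡28) mod 31; (7|31)=+1, (28|31)=+1; (−1)^{3·1·15}·(+1)^1·(+1)^3 = -1.
v=5: a=5^4·(≡1), b=5^2·(≡3) mod 5; (1|5)=+1, (3|5)=-1; (−1)^{4·2·2}·(+1)^2·(-1)^4 = +1.
v=∞: 2139 > 0 and -713 < 0  ⇒  (a,b)_∞ = +1.
v=2: v_2(a)=26, v_2(b)=12; units ≡ 3, 7 (mod 8); ε·ε+αω+βω = 1·1+26·0+12·1 ≡ 1  ⇒  (a,b)_2 = -1.
v=11: a=11^-2·(≡1), b=11^0·(≡10) mod 11; (1|11)=+1, (10|11)=-1; (−1)^{-2·0·5}·(+1)^0·(-1)^-2 = +1.
v=13: a=13^6·(≡5), b=13^2·(≡8) mod 13; (5|13)=-1, (8|13)=-1; (−1)^{6·2·6}·(-1)^2·(-1)^6 = +1.
v=23: a=23^3·(≡3), b=23^1·(≡21) mod 23; (3|23)=+1, (21|23)=-1; (−1)^{3·1·11}·(+1)^1·(-1)^3 = +1.
Ram(2139, -713) = {2, 31}; no ℚ_2-point on the conic.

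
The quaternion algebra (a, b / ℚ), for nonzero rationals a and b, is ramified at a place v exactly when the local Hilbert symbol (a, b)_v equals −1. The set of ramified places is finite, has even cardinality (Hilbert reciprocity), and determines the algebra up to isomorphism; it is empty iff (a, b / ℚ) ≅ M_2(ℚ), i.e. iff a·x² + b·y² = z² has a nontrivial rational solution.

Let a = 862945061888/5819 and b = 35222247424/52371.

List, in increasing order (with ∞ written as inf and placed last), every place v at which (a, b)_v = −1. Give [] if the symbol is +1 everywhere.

[13, 29]

Mod squares: a ≡ 78793, b ≡ 157586. Check v ∈ {∞, 2, 3, 7, 11, 13, 19, 23, 29}.
v=19: a=19^1·(≡5), b=19^1·(≡12) mod 19; (5|19)=+1, (12|19)=-1; (−1)^{1·1·9}·(+1)^1·(-1)^1 = +1.
v=2: v_2(a)=10, v_2(b)=11; units ≡ 1, 1 (mod 8); ε·ε+αω+βω = 0·0+10·0+11·0 ≡ 0  ⇒  (a,b)_2 = +1.
v=13: a=13^1·(≡10), b=13^1·(≡6) mod 13; (10|13)=+1, (6|13)=-1; (−1)^{1·1·6}·(+1)^1·(-1)^1 = -1.
v=11: a=11^-1·(≡8), b=11^-1·(≡5) mod 11; (8|11)=-1, (5|11)=+1; (−1)^{-1·-1·5}·(-1)^-1·(+1)^-1 = +1.
v=23: a=23^-2·(≡6), b=23^-2·(≡3) mod 23; (6|23)=+1, (3|23)=+1; (−1)^{-2·-2·11}·(+1)^-2·(+1)^-2 = +1.
v=∞: 78793 > 0 and 157586 > 0  ⇒  (a,b)_∞ = +1.
v=7: a=7^6·(≡2), b=7^4·(≡2) mod 7; (2|7)=+1, (2|7)=+1; (−1)^{6·4·3}·(+1)^4·(+1)^6 = +1.
v=3: a=3^0·(≡1), b=3^-2·(≡2) mod 3; (1|3)=+1, (2|3)=-1; (−1)^{0·-2·1}·(+1)^-2·(-1)^0 = +1.
v=29: a=29^1·(≡25), b=29^1·(≡18) mod 29; (25|29)=+1, (18|29)=-1; (−1)^{1·1·14}·(+1)^1·(-1)^1 = -1.
|Ram(78793, 157586)| = 2, even; anisotropic at {13, 29}.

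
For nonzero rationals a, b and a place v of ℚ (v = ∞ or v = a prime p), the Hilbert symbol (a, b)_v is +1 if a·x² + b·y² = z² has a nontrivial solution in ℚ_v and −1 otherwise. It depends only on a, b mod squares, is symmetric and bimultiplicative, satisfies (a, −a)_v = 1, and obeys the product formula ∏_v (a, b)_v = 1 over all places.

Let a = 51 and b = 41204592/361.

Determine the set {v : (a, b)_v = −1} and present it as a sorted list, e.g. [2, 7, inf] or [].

Mod squares: a ≡ 51, b ≡ 286143. Check v ∈ {∞, 2, 3, 11, 13, 17, 19, 23, 29}.
v=29: a=29^0·(≡22), b=29^1·(≡24) mod 29; (22|29)=+1, (24|29)=+1; (−1)^{0·1·14}·(+1)^1·(+1)^0 = +1.
v=∞: 51 > 0 and 286143 > 0  ⇒  (a,b)_∞ = +1.
v=11: a=11^0·(≡7), b=11^1·(≡1) mod 11; (7|11)=-1, (1|11)=+1; (−1)^{0·1·5}·(-1)^1·(+1)^0 = -1.
v=23: a=23^0·(≡5), b=23^1·(≡5) mod 23; (5|23)=-1, (5|23)=-1; (−1)^{0·1·11}·(-1)^1·(-1)^0 = -1.
v=19: a=19^0·(≡13), b=19^-2·(≡14) mod 19; (13|19)=-1, (14|19)=-1; (−1)^{0·-2·9}·(-1)^-2·(-1)^0 = +1.
v=17: a=17^1·(≡3), b=17^0·(≡15) mod 17; (3|17)=-1, (15|17)=+1; (−1)^{1·0·8}·(-1)^0·(+1)^1 = +1.
v=3: a=3^1·(≡2), b=3^3·(≡2) mod 3; (2|3)=-1, (2|3)=-1; (−1)^{1·3·1}·(-1)^3·(-1)^1 = -1.
v=13: a=13^0·(≡12), b=13^1·(≡8) mod 13; (12|13)=+1, (8|13)=-1; (−1)^{0·1·6}·(+1)^1·(-1)^0 = +1.
v=2: v_2(a)=0, v_2(b)=4; units ≡ 3, 7 (mod 8); ε·ε+αω+βω = 1·1+0·0+4·1 ≡ 1  ⇒  (a,b)_2 = -1.
|Ram(51, 286143)| = 4, even; anisotropic at {2, 3, 11, 23}.

[2, 3, 11, 23]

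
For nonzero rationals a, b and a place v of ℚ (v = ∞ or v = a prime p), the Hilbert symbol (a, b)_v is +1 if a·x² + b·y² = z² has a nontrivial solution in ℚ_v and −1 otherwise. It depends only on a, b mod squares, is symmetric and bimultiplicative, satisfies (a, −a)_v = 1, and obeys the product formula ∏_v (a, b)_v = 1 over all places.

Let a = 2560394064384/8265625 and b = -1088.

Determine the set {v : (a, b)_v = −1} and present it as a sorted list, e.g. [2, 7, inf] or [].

[19, 29]

(a, b) ≡ (730626, -17) mod (ℚ^×)²; places V = {2, 3, 5, 13, 17, 19, 23, 29, ∞}.
(a,b)_17: α=1, u≡2; β=1, v≡4 (mod 17); (2|17)=+1, (4|17)=+1; sign (−1)^0·+1^1·+1^1 = +1.
(a,b)_23: α=-2, u≡12; β=0, v≡16 (mod 23); (12|23)=+1, (16|23)=+1; sign (−1)^0·+1^0·+1^-2 = +1.
(a,b)_19: α=1, u≡5; β=0, v≡14 (mod 19); (5|19)=+1, (14|19)=-1; sign (−1)^0·+1^0·-1^1 = -1.
(a,b)_5: α=-6, u≡1; β=0, v≡2 (mod 5); (1|5)=+1, (2|5)=-1; sign (−1)^0·+1^0·-1^-6 = +1.
(a,b)_29: α=1, u≡4; β=0, v≡14 (mod 29); (4|29)=+1, (14|29)=-1; sign (−1)^0·+1^0·-1^1 = -1.
(a,b)_∞: sgn(730626)=+, sgn(-17)=−, so +1.
(a,b)_2: α=9, β=6; u≡1, v≡7 (mod 8); ε(u)ε(v)=0·1, αω(v)=9·0, βω(u)=6·0; sum ≡ 0  ⇒  +1.
(a,b)_3: α=5, u≡2; β=0, v≡1 (mod 3); (2|3)=-1, (1|3)=+1; sign (−1)^0·-1^0·+1^5 = +1.
(a,b)_13: α=3, u≡4; β=0, v≡4 (mod 13); (4|13)=+1, (4|13)=+1; sign (−1)^0·+1^0·+1^3 = +1.
(730626, -17 / ℚ) ramifies at {19, 29}: a division algebra.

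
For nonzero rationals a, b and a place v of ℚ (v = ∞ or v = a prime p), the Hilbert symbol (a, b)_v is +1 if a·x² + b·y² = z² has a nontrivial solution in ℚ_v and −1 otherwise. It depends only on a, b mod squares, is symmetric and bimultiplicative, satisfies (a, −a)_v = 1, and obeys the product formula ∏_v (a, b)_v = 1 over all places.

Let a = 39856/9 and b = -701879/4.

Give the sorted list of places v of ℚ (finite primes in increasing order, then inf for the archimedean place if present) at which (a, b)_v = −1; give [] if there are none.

Mod squares: a ≡ 2491, b ≡ -701879. Check v ∈ {∞, 2, 3, 17, 19, 41, 47, 53}.
v=∞: 2491 > 0 and -701879 < 0  ⇒  (a,b)_∞ = +1.
v=41: a=41^0·(≡5), b=41^1·(≡15) mod 41; (5|41)=+1, (15|41)=-1; (−1)^{0·1·20}·(+1)^1·(-1)^0 = +1.
v=17: a=17^0·(≡16), b=17^1·(≡10) mod 17; (16|17)=+1, (10|17)=-1; (−1)^{0·1·8}·(+1)^1·(-1)^0 = +1.
v=47: a=47^1·(≡42), b=47^0·(≡40) mod 47; (42|47)=+1, (40|47)=-1; (−1)^{1·0·23}·(+1)^0·(-1)^1 = -1.
v=2: v_2(a)=4, v_2(b)=-2; units ≡ 3, 1 (mod 8); ε·ε+αω+βω = 1·0+4·0+-2·1 ≡ 0  ⇒  (a,b)_2 = +1.
v=3: a=3^-2·(≡1), b=3^0·(≡1) mod 3; (1|3)=+1, (1|3)=+1; (−1)^{-2·0·1}·(+1)^0·(+1)^-2 = +1.
v=19: a=19^0·(≡12), b=19^1·(≡13) mod 19; (12|19)=-1, (13|19)=-1; (−1)^{0·1·9}·(-1)^1·(-1)^0 = -1.
v=53: a=53^1·(≡7), b=53^1·(≡15) mod 53; (7|53)=+1, (15|53)=+1; (−1)^{1·1·26}·(+1)^1·(+1)^1 = +1.
|Ram(2491, -701879)| = 2, even; anisotropic at {19, 47}.

[19, 47]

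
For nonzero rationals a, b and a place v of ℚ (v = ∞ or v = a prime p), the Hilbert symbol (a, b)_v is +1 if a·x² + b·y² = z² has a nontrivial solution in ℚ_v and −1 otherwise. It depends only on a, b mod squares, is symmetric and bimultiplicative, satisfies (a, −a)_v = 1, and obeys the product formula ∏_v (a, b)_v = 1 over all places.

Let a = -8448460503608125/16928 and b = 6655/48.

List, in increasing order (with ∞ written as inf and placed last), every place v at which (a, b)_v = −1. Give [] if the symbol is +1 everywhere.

Mod squares: a ≡ -26, b ≡ 165. Check v ∈ {∞, 2, 3, 5, 7, 11, 13, 17, 19, 23, 41}.
v=7: a=7^2·(≡2), b=7^0·(≡2) mod 7; (2|7)=+1, (2|7)=+1; (−1)^{2·0·3}·(+1)^0·(+1)^2 = +1.
v=23: a=23^-2·(≡22), b=23^0·(≡4) mod 23; (22|23)=-1, (4|23)=+1; (−1)^{-2·0·11}·(-1)^0·(+1)^-2 = +1.
v=∞: -26 < 0 and 165 > 0  ⇒  (a,b)_∞ = +1.
v=17: a=17^2·(≡9), b=17^0·(≡3) mod 17; (9|17)=+1, (3|17)=-1; (−1)^{2·0·8}·(+1)^0·(-1)^2 = +1.
v=41: a=41^2·(≡14), b=41^0·(≡37) mod 41; (14|41)=-1, (37|41)=+1; (−1)^{2·0·20}·(-1)^0·(+1)^2 = +1.
v=11: a=11^2·(≡2), b=11^3·(≡4) mod 11; (2|11)=-1, (4|11)=+1; (−1)^{2·3·5}·(-1)^3·(+1)^2 = -1.
v=5: a=5^4·(≡4), b=5^1·(≡2) mod 5; (4|5)=+1, (2|5)=-1; (−1)^{4·1·2}·(+1)^1·(-1)^4 = +1.
v=2: v_2(a)=-5, v_2(b)=-4; units ≡ 3, 5 (mod 8); ε·ε+αω+βω = 1·0+-5·1+-4·1 ≡ 1  ⇒  (a,b)_2 = -1.
v=19: a=19^2·(≡14), b=19^0·(≡10) mod 19; (14|19)=-1, (10|19)=-1; (−1)^{2·0·9}·(-1)^0·(-1)^2 = +1.
v=13: a=13^1·(≡5), b=13^0·(≡10) mod 13; (5|13)=-1, (10|13)=+1; (−1)^{1·0·6}·(-1)^0·(+1)^1 = +1.
v=3: a=3^0·(≡1), b=3^-1·(≡1) mod 3; (1|3)=+1, (1|3)=+1; (−1)^{0·-1·1}·(+1)^-1·(+1)^0 = +1.
|Ram(-26, 165)| = 2, even; anisotropic at {2, 11}.

[2, 11]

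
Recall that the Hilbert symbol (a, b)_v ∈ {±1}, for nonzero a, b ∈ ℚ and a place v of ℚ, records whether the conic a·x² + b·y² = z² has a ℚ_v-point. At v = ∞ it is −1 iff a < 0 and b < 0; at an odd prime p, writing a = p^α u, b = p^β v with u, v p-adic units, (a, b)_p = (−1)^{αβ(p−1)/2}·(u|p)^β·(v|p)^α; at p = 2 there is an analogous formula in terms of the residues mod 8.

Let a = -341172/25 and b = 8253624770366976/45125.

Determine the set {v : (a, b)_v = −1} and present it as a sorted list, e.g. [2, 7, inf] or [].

[5, 37]

(a, b) ≡ (-13, 4070) mod (ℚ^×)²; places V = {2, 3, 5, 7, 11, 13, 19, 37, ∞}.
(a,b)_∞: sgn(-13)=−, sgn(4070)=+, so +1.
(a,b)_13: α=1, u≡10; β=2, v≡3 (mod 13); (10|13)=+1, (3|13)=+1; sign (−1)^0·+1^2·+1^1 = +1.
(a,b)_2: α=2, β=9; u≡3, v≡3 (mod 8); ε(u)ε(v)=1·1, αω(v)=2·1, βω(u)=9·1; sum ≡ 0  ⇒  +1.
(a,b)_37: α=0, u≡15; β=1, v≡3 (mod 37); (15|37)=-1, (3|37)=+1; sign (−1)^0·-1^1·+1^0 = -1.
(a,b)_3: α=8, u≡2; β=14, v≡2 (mod 3); (2|3)=-1, (2|3)=-1; sign (−1)^0·-1^14·-1^8 = +1.
(a,b)_19: α=0, u≡5; β=-2, v≡7 (mod 19); (5|19)=+1, (7|19)=+1; sign (−1)^0·+1^-2·+1^0 = +1.
(a,b)_7: α=0, u≡2; β=2, v≡3 (mod 7); (2|7)=+1, (3|7)=-1; sign (−1)^0·+1^2·-1^0 = +1.
(a,b)_5: α=-2, u≡3; β=-3, v≡1 (mod 5); (3|5)=-1, (1|5)=+1; sign (−1)^0·-1^-3·+1^-2 = -1.
(a,b)_11: α=0, u≡5; β=1, v≡2 (mod 11); (5|11)=+1, (2|11)=-1; sign (−1)^0·+1^1·-1^0 = +1.
(-13, 4070 / ℚ) ramifies at {5, 37}: a division algebra.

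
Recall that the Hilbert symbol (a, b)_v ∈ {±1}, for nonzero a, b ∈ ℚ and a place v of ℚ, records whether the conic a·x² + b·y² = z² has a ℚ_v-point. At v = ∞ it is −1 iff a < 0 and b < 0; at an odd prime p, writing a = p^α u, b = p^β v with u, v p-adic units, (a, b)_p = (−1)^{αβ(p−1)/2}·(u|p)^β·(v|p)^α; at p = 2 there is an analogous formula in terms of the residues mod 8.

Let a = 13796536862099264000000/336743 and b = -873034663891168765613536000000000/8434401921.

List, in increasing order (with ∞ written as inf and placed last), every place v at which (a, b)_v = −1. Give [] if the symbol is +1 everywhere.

[5, 7, 17, 23, 29, 31]

(a, b) ≡ (1153243, -4555915) mod (ℚ^×)²; places V = {2, 3, 5, 7, 11, 13, 17, 19, 23, 29, 31, ∞}.
(a,b)_5: α=6, u≡2; β=9, v≡3 (mod 5); (2|5)=-1, (3|5)=-1; sign (−1)^0·-1^9·-1^6 = -1.
(a,b)_31: α=0, u≡22; β=1, v≡29 (mod 31); (22|31)=-1, (29|31)=-1; sign (−1)^0·-1^1·-1^0 = -1.
(a,b)_13: α=1, u≡9; β=3, v≡1 (mod 13); (9|13)=+1, (1|13)=+1; sign (−1)^0·+1^3·+1^1 = +1.
(a,b)_2: α=12, β=14; u≡3, v≡5 (mod 8); ε(u)ε(v)=1·0, αω(v)=12·1, βω(u)=14·1; sum ≡ 0  ⇒  +1.
(a,b)_3: α=0, u≡1; β=-2, v≡2 (mod 3); (1|3)=+1, (2|3)=-1; sign (−1)^0·+1^-2·-1^0 = +1.
(a,b)_23: α=-1, u≡2; β=-2, v≡5 (mod 23); (2|23)=+1, (5|23)=-1; sign (−1)^0·+1^-2·-1^-1 = -1.
(a,b)_∞: sgn(1153243)=+, sgn(-4555915)=−, so +1.
(a,b)_7: α=3, u≡2; β=5, v≡2 (mod 7); (2|7)=+1, (2|7)=+1; sign (−1)^1·+1^5·+1^3 = -1.
(a,b)_29: α=3, u≡12; β=4, v≡12 (mod 29); (12|29)=-1, (12|29)=-1; sign (−1)^0·-1^4·-1^3 = -1.
(a,b)_17: α=2, u≡3; β=3, v≡14 (mod 17); (3|17)=-1, (14|17)=-1; sign (−1)^0·-1^3·-1^2 = -1.
(a,b)_19: α=3, u≡9; β=3, v≡14 (mod 19); (9|19)=+1, (14|19)=-1; sign (−1)^1·+1^3·-1^3 = +1.
(a,b)_11: α=-4, u≡9; β=-6, v≡7 (mod 11); (9|11)=+1, (7|11)=-1; sign (−1)^0·+1^-6·-1^-4 = +1.
|Ram(1153243, -4555915)| = 6, even; anisotropic at {5, 7, 17, 23, 29, 31}.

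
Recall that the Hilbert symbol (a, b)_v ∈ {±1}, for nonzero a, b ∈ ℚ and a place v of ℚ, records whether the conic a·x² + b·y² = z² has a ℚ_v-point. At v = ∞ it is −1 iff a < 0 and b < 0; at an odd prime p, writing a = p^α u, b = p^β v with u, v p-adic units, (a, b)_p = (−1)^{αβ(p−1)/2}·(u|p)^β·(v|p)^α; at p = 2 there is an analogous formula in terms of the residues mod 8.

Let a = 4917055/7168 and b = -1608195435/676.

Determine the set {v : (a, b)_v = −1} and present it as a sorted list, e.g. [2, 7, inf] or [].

[11, 29]

Mod squares: a ≡ 385, b ≡ -90915. Check v ∈ {∞, 2, 3, 5, 7, 11, 13, 19, 23, 29}.
v=13: a=13^2·(≡8), b=13^-2·(≡6) mod 13; (8|13)=-1, (6|13)=-1; (−1)^{2·-2·6}·(-1)^-2·(-1)^2 = +1.
v=29: a=29^0·(≡21), b=29^1·(≡10) mod 29; (21|29)=-1, (10|29)=-1; (−1)^{0·1·14}·(-1)^1·(-1)^0 = -1.
v=7: a=7^-1·(≡5), b=7^2·(≡1) mod 7; (5|7)=-1, (1|7)=+1; (−1)^{-1·2·3}·(-1)^2·(+1)^-1 = +1.
v=23: a=23^2·(≡14), b=23^0·(≡6) mod 23; (14|23)=-1, (6|23)=+1; (−1)^{2·0·11}·(-1)^0·(+1)^2 = +1.
v=19: a=19^0·(≡9), b=19^3·(≡3) mod 19; (9|19)=+1, (3|19)=-1; (−1)^{0·3·9}·(+1)^3·(-1)^0 = +1.
v=3: a=3^0·(≡1), b=3^1·(≡1) mod 3; (1|3)=+1, (1|3)=+1; (−1)^{0·1·1}·(+1)^1·(+1)^0 = +1.
v=∞: 385 > 0 and -90915 < 0  ⇒  (a,b)_∞ = +1.
v=2: v_2(a)=-10, v_2(b)=-2; units ≡ 1, 5 (mod 8); ε·ε+αω+βω = 0·0+-10·1+-2·0 ≡ 0  ⇒  (a,b)_2 = +1.
v=5: a=5^1·(≡2), b=5^1·(≡3) mod 5; (2|5)=-1, (3|5)=-1; (−1)^{1·1·2}·(-1)^1·(-1)^1 = +1.
v=11: a=11^1·(≡6), b=11^1·(≡8) mod 11; (6|11)=-1, (8|11)=-1; (−1)^{1·1·5}·(-1)^1·(-1)^1 = -1.
(385, -90915 / ℚ) ramifies at {11, 29}: a division algebra.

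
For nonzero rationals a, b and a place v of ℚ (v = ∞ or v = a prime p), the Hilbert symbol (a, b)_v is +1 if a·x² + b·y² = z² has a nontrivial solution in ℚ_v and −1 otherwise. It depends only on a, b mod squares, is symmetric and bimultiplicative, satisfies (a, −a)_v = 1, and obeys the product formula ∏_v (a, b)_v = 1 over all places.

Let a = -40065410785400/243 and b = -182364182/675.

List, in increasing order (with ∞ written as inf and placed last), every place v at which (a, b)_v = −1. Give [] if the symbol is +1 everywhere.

[3, inf]

(a, b) ≡ (-42, -546) mod (ℚ^×)²; places V = {2, 3, 5, 7, 11, 13, ∞}.
(a,b)_∞: sgn(-42)=−, sgn(-546)=−, so -1.
(a,b)_13: α=6, u≡12; β=3, v≡1 (mod 13); (12|13)=+1, (1|13)=+1; sign (−1)^0·+1^3·+1^6 = +1.
(a,b)_5: α=2, u≡3; β=-2, v≡4 (mod 5); (3|5)=-1, (4|5)=+1; sign (−1)^0·-1^-2·+1^2 = +1.
(a,b)_7: α=3, u≡4; β=3, v≡6 (mod 7); (4|7)=+1, (6|7)=-1; sign (−1)^1·+1^3·-1^3 = +1.
(a,b)_2: α=3, β=1; u≡3, v≡7 (mod 8); ε(u)ε(v)=1·1, αω(v)=3·0, βω(u)=1·1; sum ≡ 0  ⇒  +1.
(a,b)_11: α=2, u≡8; β=2, v≡3 (mod 11); (8|11)=-1, (3|11)=+1; sign (−1)^0·-1^2·+1^2 = +1.
(a,b)_3: α=-5, u≡1; β=-3, v≡1 (mod 3); (1|3)=+1, (1|3)=+1; sign (−1)^1·+1^-3·+1^-5 = -1.
|Ram(-42, -546)| = 2, even; anisotropic at {3, ∞}.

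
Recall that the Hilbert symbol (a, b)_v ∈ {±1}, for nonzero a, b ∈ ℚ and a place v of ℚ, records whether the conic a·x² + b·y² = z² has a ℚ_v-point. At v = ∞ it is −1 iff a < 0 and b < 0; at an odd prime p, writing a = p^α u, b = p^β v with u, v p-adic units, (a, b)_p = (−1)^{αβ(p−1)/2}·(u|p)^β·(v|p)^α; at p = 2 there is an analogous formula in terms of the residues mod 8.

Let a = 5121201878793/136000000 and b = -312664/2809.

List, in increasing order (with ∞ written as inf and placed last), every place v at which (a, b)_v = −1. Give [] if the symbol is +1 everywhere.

(a, b) ≡ (1122, -646) mod (ℚ^×)²; places V = {2, 3, 5, 7, 11, 13, 17, 19, 37, 53, ∞}.
(a,b)_37: α=2, u≡27; β=0, v≡17 (mod 37); (27|37)=+1, (17|37)=-1; sign (−1)^0·+1^0·-1^2 = +1.
(a,b)_11: α=1, u≡1; β=2, v≡3 (mod 11); (1|11)=+1, (3|11)=+1; sign (−1)^0·+1^2·+1^1 = +1.
(a,b)_17: α=-1, u≡16; β=1, v≡9 (mod 17); (16|17)=+1, (9|17)=+1; sign (−1)^0·+1^1·+1^-1 = +1.
(a,b)_19: α=0, u≡11; β=1, v≡7 (mod 19); (11|19)=+1, (7|19)=+1; sign (−1)^0·+1^1·+1^0 = +1.
(a,b)_2: α=-9, β=3; u≡1, v≡5 (mod 8); ε(u)ε(v)=0·0, αω(v)=-9·1, βω(u)=3·0; sum ≡ 1  ⇒  -1.
(a,b)_7: α=2, u≡1; β=0, v≡6 (mod 7); (1|7)=+1, (6|7)=-1; sign (−1)^0·+1^0·-1^2 = +1.
(a,b)_3: α=5, u≡2; β=0, v≡2 (mod 3); (2|3)=-1, (2|3)=-1; sign (−1)^0·-1^0·-1^5 = -1.
(a,b)_53: α=0, u≡52; β=-2, v≡36 (mod 53); (52|53)=+1, (36|53)=+1; sign (−1)^0·+1^-2·+1^0 = +1.
(a,b)_∞: sgn(1122)=+, sgn(-646)=−, so +1.
(a,b)_13: α=4, u≡10; β=0, v≡12 (mod 13); (10|13)=+1, (12|13)=+1; sign (−1)^0·+1^0·+1^4 = +1.
(a,b)_5: α=-6, u≡2; β=0, v≡4 (mod 5); (2|5)=-1, (4|5)=+1; sign (−1)^0·-1^0·+1^-6 = +1.
|Ram(1122, -646)| = 2, even; anisotropic at {2, 3}.

[2, 3]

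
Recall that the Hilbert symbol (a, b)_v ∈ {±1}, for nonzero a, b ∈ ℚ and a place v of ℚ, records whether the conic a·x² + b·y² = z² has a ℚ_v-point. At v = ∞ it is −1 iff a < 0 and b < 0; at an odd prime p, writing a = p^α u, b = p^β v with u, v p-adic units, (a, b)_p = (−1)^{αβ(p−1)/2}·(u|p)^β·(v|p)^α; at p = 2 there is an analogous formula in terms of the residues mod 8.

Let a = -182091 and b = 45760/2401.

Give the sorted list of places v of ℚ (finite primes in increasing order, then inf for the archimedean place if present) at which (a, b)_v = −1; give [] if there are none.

[13, 29]

(a, b) ≡ (-182091, 715) mod (ℚ^×)²; places V = {2, 3, 5, 7, 11, 13, 23, 29, ∞}.
(a,b)_23: α=1, u≡18; β=0, v≡4 (mod 23); (18|23)=+1, (4|23)=+1; sign (−1)^0·+1^0·+1^1 = +1.
(a,b)_29: α=1, u≡14; β=0, v≡10 (mod 29); (14|29)=-1, (10|29)=-1; sign (−1)^0·-1^0·-1^1 = -1.
(a,b)_7: α=1, u≡6; β=-4, v≡1 (mod 7); (6|7)=-1, (1|7)=+1; sign (−1)^0·-1^-4·+1^1 = +1.
(a,b)_13: α=1, u≡7; β=1, v≡4 (mod 13); (7|13)=-1, (4|13)=+1; sign (−1)^0·-1^1·+1^1 = -1.
(a,b)_3: α=1, u≡2; β=0, v≡1 (mod 3); (2|3)=-1, (1|3)=+1; sign (−1)^0·-1^0·+1^1 = +1.
(a,b)_∞: sgn(-182091)=−, sgn(715)=+, so +1.
(a,b)_5: α=0, u≡4; β=1, v≡2 (mod 5); (4|5)=+1, (2|5)=-1; sign (−1)^0·+1^1·-1^0 = +1.
(a,b)_2: α=0, β=6; u≡5, v≡3 (mod 8); ε(u)ε(v)=0·1, αω(v)=0·1, βω(u)=6·1; sum ≡ 0  ⇒  +1.
(a,b)_11: α=0, u≡3; β=1, v≡8 (mod 11); (3|11)=+1, (8|11)=-1; sign (−1)^0·+1^1·-1^0 = +1.
(-182091, 715 / ℚ) ramifies at {13, 29}: a division algebra.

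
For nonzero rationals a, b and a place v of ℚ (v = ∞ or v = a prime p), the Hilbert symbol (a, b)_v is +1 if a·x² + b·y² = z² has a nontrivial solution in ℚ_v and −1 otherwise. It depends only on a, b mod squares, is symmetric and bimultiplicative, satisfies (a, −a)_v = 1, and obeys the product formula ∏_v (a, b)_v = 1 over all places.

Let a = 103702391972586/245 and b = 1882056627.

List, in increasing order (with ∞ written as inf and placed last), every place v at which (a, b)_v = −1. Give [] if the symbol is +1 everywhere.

[2, 5]

(a, b) ≡ (2530, 3) mod (ℚ^×)²; places V = {2, 3, 5, 7, 11, 23, ∞}.
(a,b)_∞: sgn(2530)=+, sgn(3)=+, so +1.
(a,b)_11: α=1, u≡7; β=4, v≡1 (mod 11); (7|11)=-1, (1|11)=+1; sign (−1)^0·-1^4·+1^1 = +1.
(a,b)_3: α=18, u≡1; β=5, v≡1 (mod 3); (1|3)=+1, (1|3)=+1; sign (−1)^0·+1^5·+1^18 = +1.
(a,b)_5: α=-1, u≡4; β=0, v≡2 (mod 5); (4|5)=+1, (2|5)=-1; sign (−1)^0·+1^0·-1^-1 = -1.
(a,b)_2: α=1, β=0; u≡1, v≡3 (mod 8); ε(u)ε(v)=0·1, αω(v)=1·1, βω(u)=0·0; sum ≡ 1  ⇒  -1.
(a,b)_7: α=-2, u≡3; β=0, v≡3 (mod 7); (3|7)=-1, (3|7)=-1; sign (−1)^0·-1^0·-1^-2 = +1.
(a,b)_23: α=3, u≡6; β=2, v≡8 (mod 23); (6|23)=+1, (8|23)=+1; sign (−1)^0·+1^2·+1^3 = +1.
(2530, 3 / ℚ) ramifies at {2, 5}: a division algebra.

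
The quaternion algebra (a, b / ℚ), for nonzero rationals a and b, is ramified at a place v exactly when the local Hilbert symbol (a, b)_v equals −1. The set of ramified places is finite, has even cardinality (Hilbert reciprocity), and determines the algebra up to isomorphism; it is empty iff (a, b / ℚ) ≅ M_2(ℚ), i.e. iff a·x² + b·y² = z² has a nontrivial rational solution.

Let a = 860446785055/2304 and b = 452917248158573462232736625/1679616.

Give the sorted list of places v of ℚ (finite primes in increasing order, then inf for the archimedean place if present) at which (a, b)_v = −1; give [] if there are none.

Mod squares: a ≡ 42077695, b ≡ 103385. Check v ∈ {∞, 2, 3, 5, 11, 13, 23, 29, 31, 37}.
v=∞: 42077695 > 0 and 103385 > 0  ⇒  (a,b)_∞ = +1.
v=13: a=13^2·(≡9), b=13^2·(≡3) mod 13; (9|13)=+1, (3|13)=+1; (−1)^{2·2·6}·(+1)^2·(+1)^2 = +1.
v=37: a=37^1·(≡26), b=37^2·(≡25) mod 37; (26|37)=+1, (25|37)=+1; (−1)^{1·2·18}·(+1)^2·(+1)^1 = +1.
v=31: a=31^1·(≡20), b=31^3·(≡7) mod 31; (20|31)=+1, (7|31)=+1; (−1)^{1·3·15}·(+1)^3·(+1)^1 = -1.
v=29: a=29^1·(≡15), b=29^3·(≡17) mod 29; (15|29)=-1, (17|29)=-1; (−1)^{1·3·14}·(-1)^3·(-1)^1 = +1.
v=11: a=11^3·(≡7), b=11^6·(≡10) mod 11; (7|11)=-1, (10|11)=-1; (−1)^{3·6·5}·(-1)^6·(-1)^3 = -1.
v=2: v_2(a)=-8, v_2(b)=-8; units ≡ 7, 1 (mod 8); ε·ε+αω+βω = 1·0+-8·0+-8·0 ≡ 0  ⇒  (a,b)_2 = +1.
v=3: a=3^-2·(≡1), b=3^-8·(≡2) mod 3; (1|3)=+1, (2|3)=-1; (−1)^{-2·-8·1}·(+1)^-8·(-1)^-2 = +1.
v=5: a=5^1·(≡4), b=5^3·(≡3) mod 5; (4|5)=+1, (3|5)=-1; (−1)^{1·3·2}·(+1)^3·(-1)^1 = -1.
v=23: a=23^1·(≡11), b=23^3·(≡22) mod 23; (11|23)=-1, (22|23)=-1; (−1)^{1·3·11}·(-1)^3·(-1)^1 = -1.
|Ram(42077695, 103385)| = 4, even; anisotropic at {5, 11, 23, 31}.

[5, 11, 23, 31]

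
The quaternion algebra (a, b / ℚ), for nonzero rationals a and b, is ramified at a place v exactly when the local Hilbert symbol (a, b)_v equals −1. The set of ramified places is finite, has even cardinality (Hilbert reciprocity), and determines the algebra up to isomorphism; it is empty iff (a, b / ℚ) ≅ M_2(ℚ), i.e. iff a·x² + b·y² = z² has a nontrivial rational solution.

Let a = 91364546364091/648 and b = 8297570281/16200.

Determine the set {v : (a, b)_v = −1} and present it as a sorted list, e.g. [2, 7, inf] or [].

(a, b) ≡ (182, 2) mod (ℚ^×)²; places V = {2, 3, 5, 7, 11, 13, ∞}.
(a,b)_∞: sgn(182)=+, sgn(2)=+, so +1.
(a,b)_2: α=-3, β=-3; u≡3, v≡1 (mod 8); ε(u)ε(v)=1·0, αω(v)=-3·0, βω(u)=-3·1; sum ≡ 1  ⇒  -1.
(a,b)_13: α=5, u≡3; β=4, v≡5 (mod 13); (3|13)=+1, (5|13)=-1; sign (−1)^0·+1^4·-1^5 = -1.
(a,b)_7: α=5, u≡6; β=4, v≡1 (mod 7); (6|7)=-1, (1|7)=+1; sign (−1)^0·-1^4·+1^5 = +1.
(a,b)_5: α=0, u≡2; β=-2, v≡2 (mod 5); (2|5)=-1, (2|5)=-1; sign (−1)^0·-1^-2·-1^0 = +1.
(a,b)_11: α=4, u≡10; β=2, v≡6 (mod 11); (10|11)=-1, (6|11)=-1; sign (−1)^0·-1^2·-1^4 = +1.
(a,b)_3: α=-4, u≡2; β=-4, v≡2 (mod 3); (2|3)=-1, (2|3)=-1; sign (−1)^0·-1^-4·-1^-4 = +1.
Ram(182, 2) = {2, 13}; no ℚ_2-point on the conic.

[2, 13]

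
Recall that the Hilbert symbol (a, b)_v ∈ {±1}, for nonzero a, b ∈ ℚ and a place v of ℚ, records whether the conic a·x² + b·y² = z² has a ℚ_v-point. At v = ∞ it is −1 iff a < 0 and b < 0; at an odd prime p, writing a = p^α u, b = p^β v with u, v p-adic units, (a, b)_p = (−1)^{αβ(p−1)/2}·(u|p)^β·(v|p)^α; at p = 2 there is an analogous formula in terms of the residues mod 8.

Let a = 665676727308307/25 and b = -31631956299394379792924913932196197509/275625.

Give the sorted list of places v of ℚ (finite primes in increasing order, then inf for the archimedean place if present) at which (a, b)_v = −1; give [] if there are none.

(a, b) ≡ (32553021043, -422389) mod (ℚ^×)²; places V = {2, 3, 5, 7, 11, 13, 19, 23, 29, 31, 41, 43, 47, ∞}.
(a,b)_47: α=1, u≡18; β=3, v≡36 (mod 47); (18|47)=+1, (36|47)=+1; sign (−1)^1·+1^3·+1^1 = -1.
(a,b)_31: α=1, u≡22; β=2, v≡26 (mod 31); (22|31)=-1, (26|31)=-1; sign (−1)^0·-1^2·-1^1 = -1.
(a,b)_7: α=0, u≡2; β=-2, v≡3 (mod 7); (2|7)=+1, (3|7)=-1; sign (−1)^0·+1^-2·-1^0 = +1.
(a,b)_13: α=2, u≡12; β=6, v≡6 (mod 13); (12|13)=+1, (6|13)=-1; sign (−1)^0·+1^6·-1^2 = +1.
(a,b)_19: α=1, u≡2; β=3, v≡2 (mod 19); (2|19)=-1, (2|19)=-1; sign (−1)^1·-1^3·-1^1 = -1.
(a,b)_2: α=0, β=0; u≡3, v≡3 (mod 8); ε(u)ε(v)=1·1, αω(v)=0·1, βω(u)=0·1; sum ≡ 1  ⇒  -1.
(a,b)_23: α=1, u≡18; β=2, v≡1 (mod 23); (18|23)=+1, (1|23)=+1; sign (−1)^0·+1^2·+1^1 = +1.
(a,b)_3: α=0, u≡1; β=-2, v≡2 (mod 3); (1|3)=+1, (2|3)=-1; sign (−1)^0·+1^-2·-1^0 = +1.
(a,b)_∞: sgn(32553021043)=+, sgn(-422389)=−, so +1.
(a,b)_41: α=1, u≡28; β=2, v≡38 (mod 41); (28|41)=-1, (38|41)=-1; sign (−1)^0·-1^2·-1^1 = -1.
(a,b)_11: α=2, u≡9; β=5, v≡10 (mod 11); (9|11)=+1, (10|11)=-1; sign (−1)^0·+1^5·-1^2 = +1.
(a,b)_43: α=1, u≡31; β=3, v≡23 (mod 43); (31|43)=+1, (23|43)=+1; sign (−1)^1·+1^3·+1^1 = -1.
(a,b)_29: α=1, u≡26; β=2, v≡1 (mod 29); (26|29)=-1, (1|29)=+1; sign (−1)^0·-1^2·+1^1 = +1.
(a,b)_5: α=-2, u≡2; β=-4, v≡1 (mod 5); (2|5)=-1, (1|5)=+1; sign (−1)^0·-1^-4·+1^-2 = +1.
Ram(32553021043, -422389) = {2, 19, 31, 41, 43, 47}; no ℚ_2-point on the conic.

[2, 19, 31, 41, 43, 47]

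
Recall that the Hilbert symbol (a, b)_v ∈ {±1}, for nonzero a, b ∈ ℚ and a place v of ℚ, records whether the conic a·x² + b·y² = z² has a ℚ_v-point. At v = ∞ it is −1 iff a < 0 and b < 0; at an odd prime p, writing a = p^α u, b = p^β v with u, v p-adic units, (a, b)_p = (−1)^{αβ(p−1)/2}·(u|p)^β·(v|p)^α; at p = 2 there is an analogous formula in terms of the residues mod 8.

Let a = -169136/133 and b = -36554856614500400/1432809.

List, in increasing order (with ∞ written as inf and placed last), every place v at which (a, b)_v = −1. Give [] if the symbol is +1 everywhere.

[7, 11, 37, inf]

Mod squares: a ≡ -1463, b ≡ -851. Check v ∈ {∞, 2, 3, 5, 7, 11, 19, 23, 31, 37}.
v=19: a=19^-1·(≡3), b=19^-2·(≡5) mod 19; (3|19)=-1, (5|19)=+1; (−1)^{-1·-2·9}·(-1)^-2·(+1)^-1 = +1.
v=31: a=31^2·(≡8), b=31^6·(≡3) mod 31; (8|31)=+1, (3|31)=-1; (−1)^{2·6·15}·(+1)^6·(-1)^2 = +1.
v=23: a=23^0·(≡8), b=23^1·(≡16) mod 23; (8|23)=+1, (16|23)=+1; (−1)^{0·1·11}·(+1)^1·(+1)^0 = +1.
v=37: a=37^0·(≡8), b=37^1·(≡22) mod 37; (8|37)=-1, (22|37)=-1; (−1)^{0·1·18}·(-1)^1·(-1)^0 = -1.
v=3: a=3^0·(≡1), b=3^-4·(≡1) mod 3; (1|3)=+1, (1|3)=+1; (−1)^{0·-4·1}·(+1)^-4·(+1)^0 = +1.
v=11: a=11^1·(≡2), b=11^2·(≡8) mod 11; (2|11)=-1, (8|11)=-1; (−1)^{1·2·5}·(-1)^2·(-1)^1 = -1.
v=5: a=5^0·(≡3), b=5^2·(≡1) mod 5; (3|5)=-1, (1|5)=+1; (−1)^{0·2·2}·(-1)^2·(+1)^0 = +1.
v=2: v_2(a)=4, v_2(b)=4; units ≡ 1, 5 (mod 8); ε·ε+αω+βω = 0·0+4·1+4·0 ≡ 0  ⇒  (a,b)_2 = +1.
v=7: a=7^-1·(≡1), b=7^-2·(≡3) mod 7; (1|7)=+1, (3|7)=-1; (−1)^{-1·-2·3}·(+1)^-2·(-1)^-1 = -1.
v=∞: -1463 < 0 and -851 < 0  ⇒  (a,b)_∞ = -1.
Ram(-1463, -851) = {7, 11, 37, ∞}; no ℚ_7-point on the conic.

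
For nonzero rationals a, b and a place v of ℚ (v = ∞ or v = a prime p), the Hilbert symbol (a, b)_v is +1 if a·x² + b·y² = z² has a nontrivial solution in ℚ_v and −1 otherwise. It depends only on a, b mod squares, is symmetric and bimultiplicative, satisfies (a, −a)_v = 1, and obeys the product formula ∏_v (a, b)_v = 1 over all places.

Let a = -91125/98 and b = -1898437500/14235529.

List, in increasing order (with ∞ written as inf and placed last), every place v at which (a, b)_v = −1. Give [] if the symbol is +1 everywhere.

(a, b) ≡ (-10, -15) mod (ℚ^×)²; places V = {2, 3, 5, 7, 11, ∞}.
(a,b)_11: α=0, u≡1; β=-2, v≡2 (mod 11); (1|11)=+1, (2|11)=-1; sign (−1)^0·+1^-2·-1^0 = +1.
(a,b)_3: α=6, u≡2; β=5, v≡1 (mod 3); (2|3)=-1, (1|3)=+1; sign (−1)^0·-1^5·+1^6 = -1.
(a,b)_2: α=-1, β=2; u≡3, v≡1 (mod 8); ε(u)ε(v)=1·0, αω(v)=-1·0, βω(u)=2·1; sum ≡ 0  ⇒  +1.
(a,b)_7: α=-2, u≡4; β=-6, v≡3 (mod 7); (4|7)=+1, (3|7)=-1; sign (−1)^0·+1^-6·-1^-2 = +1.
(a,b)_∞: sgn(-10)=−, sgn(-15)=−, so -1.
(a,b)_5: α=3, u≡2; β=9, v≡2 (mod 5); (2|5)=-1, (2|5)=-1; sign (−1)^0·-1^9·-1^3 = +1.
|Ram(-10, -15)| = 2, even; anisotropic at {3, ∞}.

[3, inf]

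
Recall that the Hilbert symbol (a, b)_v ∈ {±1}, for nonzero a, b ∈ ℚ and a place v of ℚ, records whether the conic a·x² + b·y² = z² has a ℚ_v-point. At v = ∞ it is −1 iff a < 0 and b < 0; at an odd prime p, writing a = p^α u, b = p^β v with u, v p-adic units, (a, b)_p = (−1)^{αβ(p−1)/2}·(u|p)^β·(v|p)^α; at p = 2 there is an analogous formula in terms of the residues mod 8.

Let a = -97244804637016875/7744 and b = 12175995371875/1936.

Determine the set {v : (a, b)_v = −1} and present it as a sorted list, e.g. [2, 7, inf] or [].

[5, 17]

Mod squares: a ≡ -27347, b ≡ 80155. Check v ∈ {∞, 2, 3, 5, 11, 17, 23, 29, 41}.
v=∞: -27347 < 0 and 80155 > 0  ⇒  (a,b)_∞ = +1.
v=41: a=41^1·(≡38), b=41^1·(≡22) mod 41; (38|41)=-1, (22|41)=-1; (−1)^{1·1·20}·(-1)^1·(-1)^1 = +1.
v=17: a=17^4·(≡6), b=17^3·(≡11) mod 17; (6|17)=-1, (11|17)=-1; (−1)^{4·3·8}·(-1)^3·(-1)^4 = -1.
v=11: a=11^-2·(≡7), b=11^-2·(≡1) mod 11; (7|11)=-1, (1|11)=+1; (−1)^{-2·-2·5}·(-1)^-2·(+1)^-2 = +1.
v=5: a=5^4·(≡2), b=5^5·(≡4) mod 5; (2|5)=-1, (4|5)=+1; (−1)^{4·5·2}·(-1)^5·(+1)^4 = -1.
v=3: a=3^4·(≡1), b=3^0·(≡1) mod 3; (1|3)=+1, (1|3)=+1; (−1)^{4·0·1}·(+1)^0·(+1)^4 = +1.
v=29: a=29^3·(≡19), b=29^2·(≡6) mod 29; (19|29)=-1, (6|29)=+1; (−1)^{3·2·14}·(-1)^2·(+1)^3 = +1.
v=23: a=23^1·(≡22), b=23^1·(≡4) mod 23; (22|23)=-1, (4|23)=+1; (−1)^{1·1·11}·(-1)^1·(+1)^1 = +1.
v=2: v_2(a)=-6, v_2(b)=-4; units ≡ 5, 3 (mod 8); ε·ε+αω+βω = 0·1+-6·1+-4·1 ≡ 0  ⇒  (a,b)_2 = +1.
|Ram(-27347, 80155)| = 2, even; anisotropic at {5, 17}.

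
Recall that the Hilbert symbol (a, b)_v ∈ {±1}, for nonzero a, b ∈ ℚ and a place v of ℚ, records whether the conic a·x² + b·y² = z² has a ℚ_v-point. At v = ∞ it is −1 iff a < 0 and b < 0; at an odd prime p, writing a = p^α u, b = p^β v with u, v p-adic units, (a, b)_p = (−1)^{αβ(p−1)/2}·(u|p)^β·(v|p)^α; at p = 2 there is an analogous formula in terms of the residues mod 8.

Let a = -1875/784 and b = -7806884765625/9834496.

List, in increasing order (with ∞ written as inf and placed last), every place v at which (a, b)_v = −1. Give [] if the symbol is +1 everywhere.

(a, b) ≡ (-3, -3553) mod (ℚ^×)²; places V = {2, 3, 5, 7, 11, 17, 19, ∞}.
(a,b)_17: α=0, u≡6; β=1, v≡11 (mod 17); (6|17)=-1, (11|17)=-1; sign (−1)^0·-1^1·-1^0 = -1.
(a,b)_7: α=-2, u≡4; β=-4, v≡6 (mod 7); (4|7)=+1, (6|7)=-1; sign (−1)^0·+1^-4·-1^-2 = +1.
(a,b)_19: α=0, u≡5; β=1, v≡12 (mod 19); (5|19)=+1, (12|19)=-1; sign (−1)^0·+1^1·-1^0 = +1.
(a,b)_3: α=1, u≡2; β=2, v≡2 (mod 3); (2|3)=-1, (2|3)=-1; sign (−1)^0·-1^2·-1^1 = -1.
(a,b)_∞: sgn(-3)=−, sgn(-3553)=−, so -1.
(a,b)_11: α=0, u≡2; β=1, v≡2 (mod 11); (2|11)=-1, (2|11)=-1; sign (−1)^0·-1^1·-1^0 = -1.
(a,b)_5: α=4, u≡3; β=12, v≡3 (mod 5); (3|5)=-1, (3|5)=-1; sign (−1)^0·-1^12·-1^4 = +1.
(a,b)_2: α=-4, β=-12; u≡5, v≡7 (mod 8); ε(u)ε(v)=0·1, αω(v)=-4·0, βω(u)=-12·1; sum ≡ 0  ⇒  +1.
(-3, -3553 / ℚ) ramifies at {3, 11, 17, ∞}: a division algebra.

[3, 11, 17, inf]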